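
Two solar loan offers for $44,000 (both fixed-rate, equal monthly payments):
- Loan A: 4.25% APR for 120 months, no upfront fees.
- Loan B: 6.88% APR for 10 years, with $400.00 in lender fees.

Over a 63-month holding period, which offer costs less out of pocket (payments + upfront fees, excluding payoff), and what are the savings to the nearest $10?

Loan A: monthly rate = 4.25%/12 = 0.0035417; payment = 44,000 × 0.0035417 / (1 − (1+0.0035417)^−120) = $450.73.
Loan B: monthly rate = 6.88%/12 = 0.0057333; payment = 44,000 × 0.0057333 / (1 − (1+0.0057333)^−120) = $508.16.
Over 63 months: Loan A costs 63 × $450.73 = $28,395.99; Loan B costs 63 × $508.16 + $400.00 = $32,414.08.
Loan A is cheaper by $32,414.08 − $28,395.99 = $4,018.09.

Loan A by $4,020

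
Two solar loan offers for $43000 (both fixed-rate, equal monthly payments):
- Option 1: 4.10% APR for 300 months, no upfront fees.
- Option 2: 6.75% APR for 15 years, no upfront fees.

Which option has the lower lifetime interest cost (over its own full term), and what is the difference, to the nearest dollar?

Option 2 by $313

Option 1: monthly rate = 4.1%/12 = 0.0034167; payment = 43,000 × 0.0034167 / (1 − (1+0.0034167)^−300) = $229.35.
Total interest on Option 1 = 300 × $229.35 − $43,000 = $25,805.00.
Option 2: monthly rate = 6.75%/12 = 0.0056250; payment = 43,000 × 0.0056250 / (1 − (1+0.0056250)^−180) = $380.51.
Total interest on Option 2 = 180 × $380.51 − $43,000 = $25,491.80.
Option 2 is lower by $313.20.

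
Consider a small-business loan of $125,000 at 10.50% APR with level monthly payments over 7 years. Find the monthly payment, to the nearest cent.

$2,107.58

Monthly rate = 10.5%/12 = 0.0087500; payment = 125,000 × 0.0087500 / (1 − (1+0.0087500)^−84) = $2,107.58.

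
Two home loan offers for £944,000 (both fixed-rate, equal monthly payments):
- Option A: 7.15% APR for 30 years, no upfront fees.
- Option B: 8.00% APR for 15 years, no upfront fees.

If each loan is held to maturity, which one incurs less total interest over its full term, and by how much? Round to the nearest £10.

Option A: at 7.15% the monthly rate is 0.0059583, so the payment is 944,000 × 0.0059583 / (1 − 1.0059583^−360) = £6,375.84.
Total interest on Option A = 360 × £6,375.84 − £944,000 = £1,351,302.40.
Option B: monthly rate = 8%/12 = 0.0066667; payment = 944,000 × 0.0066667 / (1 − (1+0.0066667)^−180) = £9,021.36.
Total interest on Option B = 180 × £9,021.36 − £944,000 = £679,844.80.
Option B is lower by £671,457.60.

Option B by £671,460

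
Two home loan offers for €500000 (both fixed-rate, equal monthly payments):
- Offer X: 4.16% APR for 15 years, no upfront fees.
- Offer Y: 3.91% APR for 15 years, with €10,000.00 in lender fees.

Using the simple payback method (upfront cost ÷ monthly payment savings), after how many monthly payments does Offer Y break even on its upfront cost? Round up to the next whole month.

160 months

Offer X: at 4.16% the monthly rate is 0.0034667, so the payment is 500,000 × 0.0034667 / (1 − 1.0034667^−180) = €3,738.66.
Offer Y: monthly rate = 3.91%/12 = 0.0032583; payment = 500,000 × 0.0032583 / (1 − (1+0.0032583)^−180) = €3,675.93.
Monthly savings = €3,738.66 − €3,675.93 = €62.73.
Break-even = €10,000.00 / €62.73 = 159.41 → 160 months.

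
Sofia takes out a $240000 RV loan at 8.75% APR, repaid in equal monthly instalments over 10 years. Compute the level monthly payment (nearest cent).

At 8.75% the monthly rate is 0.0072917, so the payment is 240,000 × 0.0072917 / (1 − 1.0072917^−120) = $3,007.84.

$3,007.84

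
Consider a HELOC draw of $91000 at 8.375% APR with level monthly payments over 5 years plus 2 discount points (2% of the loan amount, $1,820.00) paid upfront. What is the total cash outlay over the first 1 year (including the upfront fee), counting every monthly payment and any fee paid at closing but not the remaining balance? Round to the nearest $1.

At 8.375% the monthly rate is 0.0069792, so the payment is 91,000 × 0.0069792 / (1 − 1.0069792^−60) = $1,861.53.
Total outlay = 12 × $1,861.53 + $1,820.00 = $24,158.36.

$24,158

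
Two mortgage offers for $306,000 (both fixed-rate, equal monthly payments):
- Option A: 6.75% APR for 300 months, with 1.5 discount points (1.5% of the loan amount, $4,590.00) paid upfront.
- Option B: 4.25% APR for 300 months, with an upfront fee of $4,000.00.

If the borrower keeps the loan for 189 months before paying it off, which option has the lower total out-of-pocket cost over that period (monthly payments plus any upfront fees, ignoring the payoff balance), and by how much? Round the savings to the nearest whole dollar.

Option A: at 6.75% the monthly rate is 0.0056250, so the payment is 306,000 × 0.0056250 / (1 − 1.0056250^−300) = $2,114.19.
Option B: at 4.25% the monthly rate is 0.0035417, so the payment is 306,000 × 0.0035417 / (1 − 1.0035417^−300) = $1,657.72.
Over 189 months: Option A costs 189 × $2,114.19 + $4,590.00 = $404,171.91; Option B costs 189 × $1,657.72 + $4,000.00 = $317,309.08.
Option B is cheaper by $404,171.91 − $317,309.08 = $86,862.83.

Option B by $86,863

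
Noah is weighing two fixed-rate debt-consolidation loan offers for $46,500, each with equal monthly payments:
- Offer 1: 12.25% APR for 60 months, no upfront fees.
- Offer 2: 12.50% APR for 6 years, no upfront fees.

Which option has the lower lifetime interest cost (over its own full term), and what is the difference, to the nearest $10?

Offer 1 by $3,910

Offer 1: monthly rate = 12.25%/12 = 0.0102083; payment = 46,500 × 0.0102083 / (1 − (1+0.0102083)^−60) = $1,040.25.
Total interest on Offer 1 = 60 × $1,040.25 − $46,500 = $15,915.00.
Offer 2: monthly rate = 12.5%/12 = 0.0104167; payment = 46,500 × 0.0104167 / (1 − (1+0.0104167)^−72) = $921.22.
Total interest on Offer 2 = 72 × $921.22 − $46,500 = $19,827.84.
Offer 1 is lower by $3,912.84.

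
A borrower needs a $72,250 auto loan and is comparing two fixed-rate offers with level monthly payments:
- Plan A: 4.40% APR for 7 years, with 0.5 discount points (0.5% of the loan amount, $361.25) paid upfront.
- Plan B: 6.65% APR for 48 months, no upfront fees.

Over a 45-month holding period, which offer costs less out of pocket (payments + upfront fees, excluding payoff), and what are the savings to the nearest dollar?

Plan A by $31,925

Plan A: monthly rate = 4.4%/12 = 0.0036667; payment = 72,250 × 0.0036667 / (1 − (1+0.0036667)^−84) = $1,000.93.
Plan B: at 6.65% the monthly rate is 0.0055417, so the payment is 72,250 × 0.0055417 / (1 − 1.0055417^−48) = $1,718.41.
Over 45 months: Plan A costs 45 × $1,000.93 + $361.25 = $45,403.10; Plan B costs 45 × $1,718.41 = $77,328.45.
Plan A is cheaper by $77,328.45 − $45,403.10 = $31,925.35.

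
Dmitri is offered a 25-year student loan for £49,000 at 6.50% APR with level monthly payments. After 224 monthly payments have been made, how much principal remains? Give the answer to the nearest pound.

£20,567

With monthly rate i = 6.5%/12 = 0.0054167, the balance after k of n payments is P · [(1+i)^n − (1+i)^k] / [(1+i)^n − 1].
(1+0.0054167)^300 = 5.05619784 and (1+0.0054167)^224 = 3.35368265, so the balance is 49,000 × (5.05619784 − 3.35368265) / (5.05619784 − 1) = £20,566.86.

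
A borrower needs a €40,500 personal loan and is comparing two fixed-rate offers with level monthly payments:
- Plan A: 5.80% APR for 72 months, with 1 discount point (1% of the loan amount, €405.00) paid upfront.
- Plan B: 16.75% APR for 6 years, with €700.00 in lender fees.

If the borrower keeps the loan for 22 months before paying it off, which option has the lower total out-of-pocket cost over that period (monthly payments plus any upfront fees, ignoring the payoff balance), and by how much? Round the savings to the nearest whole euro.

Plan A: monthly rate = 5.8%/12 = 0.0048333; payment = 40,500 × 0.0048333 / (1 − (1+0.0048333)^−72) = €667.39.
Plan B: at 16.75% the monthly rate is 0.0139583, so the payment is 40,500 × 0.0139583 / (1 − 1.0139583^−72) = €895.33.
Over 22 months: Plan A costs 22 × €667.39 + €405.00 = €15,087.58; Plan B costs 22 × €895.33 + €700.00 = €20,397.26.
Plan A is cheaper by €20,397.26 − €15,087.58 = €5,309.68.

Plan A by €5,310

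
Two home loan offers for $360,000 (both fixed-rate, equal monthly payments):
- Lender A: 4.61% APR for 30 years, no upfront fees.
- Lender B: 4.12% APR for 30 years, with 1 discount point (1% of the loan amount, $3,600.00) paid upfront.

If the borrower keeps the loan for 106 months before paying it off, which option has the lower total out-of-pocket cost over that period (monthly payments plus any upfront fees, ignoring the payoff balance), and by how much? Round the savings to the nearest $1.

Lender B by $7,422

Lender A: monthly rate = 4.61%/12 = 0.0038417; payment = 360,000 × 0.0038417 / (1 − (1+0.0038417)^−360) = $1,847.67.
Lender B: monthly rate = 4.12%/12 = 0.0034333; payment = 360,000 × 0.0034333 / (1 − (1+0.0034333)^−360) = $1,743.69.
Over 106 months: Lender A costs 106 × $1,847.67 = $195,853.02; Lender B costs 106 × $1,743.69 + $3,600.00 = $188,431.14.
Lender B is cheaper by $195,853.02 − $188,431.14 = $7,421.88.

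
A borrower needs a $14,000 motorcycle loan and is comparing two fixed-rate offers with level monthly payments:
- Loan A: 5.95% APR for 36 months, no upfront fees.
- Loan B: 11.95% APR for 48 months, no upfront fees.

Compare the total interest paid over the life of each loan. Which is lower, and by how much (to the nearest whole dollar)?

Loan A by $2,359

Loan A: monthly rate = 5.95%/12 = 0.0049583; payment = 14,000 × 0.0049583 / (1 − (1+0.0049583)^−36) = $425.59.
Total interest on Loan A = 36 × $425.59 − $14,000 = $1,321.24.
Loan B: at 11.95% the monthly rate is 0.0099583, so the payment is 14,000 × 0.0099583 / (1 − 1.0099583^−48) = $368.33.
Total interest on Loan B = 48 × $368.33 − $14,000 = $3,679.84.
Loan A is lower by $2,358.60.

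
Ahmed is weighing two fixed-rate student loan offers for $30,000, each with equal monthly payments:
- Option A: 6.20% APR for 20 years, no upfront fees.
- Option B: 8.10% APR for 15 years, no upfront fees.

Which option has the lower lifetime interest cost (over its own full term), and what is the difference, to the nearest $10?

Option B by $500

Option A: at 6.20% the monthly rate is 0.0051667, so the payment is 30,000 × 0.0051667 / (1 − 1.0051667^−240) = $218.41.
Total interest on Option A = 240 × $218.41 − $30,000 = $22,418.40.
Option B: at 8.10% the monthly rate is 0.0067500, so the payment is 30,000 × 0.0067500 / (1 − 1.0067500^−180) = $288.43.
Total interest on Option B = 180 × $288.43 − $30,000 = $21,917.40.
Option B is lower by $501.00.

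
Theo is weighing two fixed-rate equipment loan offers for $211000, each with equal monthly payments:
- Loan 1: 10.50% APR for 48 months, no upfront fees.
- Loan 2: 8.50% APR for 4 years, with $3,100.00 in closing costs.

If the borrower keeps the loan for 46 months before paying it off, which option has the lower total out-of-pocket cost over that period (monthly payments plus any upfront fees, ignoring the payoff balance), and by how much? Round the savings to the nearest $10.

Loan 2 by $6,170

Loan 1: at 10.50% the monthly rate is 0.0087500, so the payment is 211,000 × 0.0087500 / (1 − 1.0087500^−48) = $5,402.31.
Loan 2: at 8.50% the monthly rate is 0.0070833, so the payment is 211,000 × 0.0070833 / (1 − 1.0070833^−48) = $5,200.79.
Over 46 months: Loan 1 costs 46 × $5,402.31 = $248,506.26; Loan 2 costs 46 × $5,200.79 + $3,100.00 = $242,336.34.
Loan 2 is cheaper by $248,506.26 − $242,336.34 = $6,169.92.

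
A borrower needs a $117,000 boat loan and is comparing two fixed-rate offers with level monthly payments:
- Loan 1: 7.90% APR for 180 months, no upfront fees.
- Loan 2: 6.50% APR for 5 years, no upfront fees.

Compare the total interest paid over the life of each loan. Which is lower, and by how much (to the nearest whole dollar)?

Loan 2 by $62,692

Loan 1: monthly rate = 7.9%/12 = 0.0065833; payment = 117,000 × 0.0065833 / (1 − (1+0.0065833)^−180) = $1,111.37.
Total interest on Loan 1 = 180 × $1,111.37 − $117,000 = $83,046.60.
Loan 2: at 6.50% the monthly rate is 0.0054167, so the payment is 117,000 × 0.0054167 / (1 − 1.0054167^−60) = $2,289.24.
Total interest on Loan 2 = 60 × $2,289.24 − $117,000 = $20,354.40.
Loan 2 is lower by $62,692.20.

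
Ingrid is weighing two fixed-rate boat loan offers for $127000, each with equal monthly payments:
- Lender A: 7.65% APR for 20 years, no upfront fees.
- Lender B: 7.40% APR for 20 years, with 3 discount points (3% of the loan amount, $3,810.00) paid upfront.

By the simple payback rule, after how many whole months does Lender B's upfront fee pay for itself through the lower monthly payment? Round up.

197 months

Lender A: at 7.65% the monthly rate is 0.0063750, so the payment is 127,000 × 0.0063750 / (1 − 1.0063750^−240) = $1,034.78.
Lender B: at 7.40% the monthly rate is 0.0061667, so the payment is 127,000 × 0.0061667 / (1 − 1.0061667^−240) = $1,015.35.
Monthly savings = $1,034.78 − $1,015.35 = $19.43.
Break-even = $3,810.00 / $19.43 = 196.09 → 197 months.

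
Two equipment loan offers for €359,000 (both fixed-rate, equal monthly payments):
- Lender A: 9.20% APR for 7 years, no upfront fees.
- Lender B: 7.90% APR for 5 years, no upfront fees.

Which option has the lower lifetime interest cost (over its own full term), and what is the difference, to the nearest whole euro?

Lender A: monthly rate = 9.2%/12 = 0.0076667; payment = 359,000 × 0.0076667 / (1 − (1+0.0076667)^−84) = €5,812.48.
Total interest on Lender A = 84 × €5,812.48 − €359,000 = €129,248.32.
Lender B: at 7.90% the monthly rate is 0.0065833, so the payment is 359,000 × 0.0065833 / (1 − 1.0065833^−60) = €7,262.06.
Total interest on Lender B = 60 × €7,262.06 − €359,000 = €76,723.60.
Lender B is lower by €52,524.72.

Lender B by €52,525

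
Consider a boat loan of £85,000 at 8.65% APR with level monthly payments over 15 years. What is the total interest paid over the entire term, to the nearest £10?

£67,010

At 8.65% the monthly rate is 0.0072083, so the payment is 85,000 × 0.0072083 / (1 − 1.0072083^−180) = £844.52.
Total paid = 180 × £844.52 = £152,013.60; interest = £152,013.60 − £85,000 = £67,013.60.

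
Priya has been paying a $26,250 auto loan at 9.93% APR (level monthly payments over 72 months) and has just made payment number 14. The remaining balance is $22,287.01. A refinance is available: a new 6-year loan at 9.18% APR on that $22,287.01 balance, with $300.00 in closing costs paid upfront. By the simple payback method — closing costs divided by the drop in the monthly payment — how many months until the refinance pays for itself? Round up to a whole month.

4 months

Current payment = 26,250 × 9.93%/12 / (1 − (1+0.0082750)^−72) = $485.38.
Refinanced payment = 22,287.01 × 0.0076500 / (1 − (1+0.0076500)^−72) = $403.73.
Monthly savings = $485.38 − $403.73 = $81.65.
Break-even = $300.00 / $81.65 = 3.67 → 4 months.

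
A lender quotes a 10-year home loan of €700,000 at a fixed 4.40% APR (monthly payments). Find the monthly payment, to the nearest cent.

€7,220.99

Monthly rate = 4.4%/12 = 0.0036667; payment = 700,000 × 0.0036667 / (1 − (1+0.0036667)^−120) = €7,220.99.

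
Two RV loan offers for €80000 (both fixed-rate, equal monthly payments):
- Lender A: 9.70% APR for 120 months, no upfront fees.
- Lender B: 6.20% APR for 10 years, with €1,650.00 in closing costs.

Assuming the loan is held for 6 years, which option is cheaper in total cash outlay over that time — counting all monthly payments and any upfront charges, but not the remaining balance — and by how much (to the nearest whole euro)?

Lender A: at 9.70% the monthly rate is 0.0080833, so the payment is 80,000 × 0.0080833 / (1 − 1.0080833^−120) = €1,043.96.
Lender B: at 6.20% the monthly rate is 0.0051667, so the payment is 80,000 × 0.0051667 / (1 − 1.0051667^−120) = €896.22.
Over 72 months: Lender A costs 72 × €1,043.96 = €75,165.12; Lender B costs 72 × €896.22 + €1,650.00 = €66,177.84.
Lender B is cheaper by €75,165.12 − €66,177.84 = €8,987.28.

Lender B by €8,987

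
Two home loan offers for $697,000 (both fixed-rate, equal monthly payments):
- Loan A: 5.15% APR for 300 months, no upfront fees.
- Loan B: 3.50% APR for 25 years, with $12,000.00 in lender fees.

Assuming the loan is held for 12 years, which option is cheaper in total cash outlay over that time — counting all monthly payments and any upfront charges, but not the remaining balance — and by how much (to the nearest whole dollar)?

Loan B by $81,080

Loan A: monthly rate = 5.15%/12 = 0.0042917; payment = 697,000 × 0.0042917 / (1 − (1+0.0042917)^−300) = $4,135.74.
Loan B: monthly rate = 3.5%/12 = 0.0029167; payment = 697,000 × 0.0029167 / (1 − (1+0.0029167)^−300) = $3,489.35.
Over 144 months: Loan A costs 144 × $4,135.74 = $595,546.56; Loan B costs 144 × $3,489.35 + $12,000.00 = $514,466.40.
Loan B is cheaper by $595,546.56 − $514,466.40 = $81,080.16.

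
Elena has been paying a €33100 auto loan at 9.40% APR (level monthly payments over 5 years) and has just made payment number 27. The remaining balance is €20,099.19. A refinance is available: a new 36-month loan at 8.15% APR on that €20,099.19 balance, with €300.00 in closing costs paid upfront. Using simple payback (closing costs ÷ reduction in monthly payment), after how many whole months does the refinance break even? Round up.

Current payment = 33,100 × 9.4%/12 / (1 − (1+0.0078333)^−60) = €693.55.
Refinanced payment = 20,099.19 × 0.0067917 / (1 − (1+0.0067917)^−36) = €631.23.
Monthly savings = €693.55 − €631.23 = €62.32.
Break-even = €300.00 / €62.32 = 4.81 → 5 months.

5 months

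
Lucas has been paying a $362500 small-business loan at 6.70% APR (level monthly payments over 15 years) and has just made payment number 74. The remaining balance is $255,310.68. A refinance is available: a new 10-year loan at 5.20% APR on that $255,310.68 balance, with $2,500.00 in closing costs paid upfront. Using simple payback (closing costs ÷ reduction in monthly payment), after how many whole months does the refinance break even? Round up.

6 months

Current payment = 362,500 × 6.7%/12 / (1 − (1+0.0055833)^−180) = $3,197.76.
Refinanced payment = 255,310.68 × 0.0043333 / (1 − (1+0.0043333)^−120) = $2,732.99.
Monthly savings = $3,197.76 − $2,732.99 = $464.77.
Break-even = $2,500.00 / $464.77 = 5.38 → 6 months.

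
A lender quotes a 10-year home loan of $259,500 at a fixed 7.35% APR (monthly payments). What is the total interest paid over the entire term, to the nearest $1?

Monthly rate = 7.35%/12 = 0.0061250; payment = 259,500 × 0.0061250 / (1 − (1+0.0061250)^−120) = $3,060.03.
Total paid = 120 × $3,060.03 = $367,203.60; interest = $367,203.60 − $259,500 = $107,703.60.

$107,704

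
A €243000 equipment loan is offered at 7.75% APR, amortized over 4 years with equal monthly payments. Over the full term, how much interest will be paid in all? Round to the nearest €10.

€40,390

At 7.75% the monthly rate is 0.0064583, so the payment is 243,000 × 0.0064583 / (1 − 1.0064583^−48) = €5,903.87.
Total paid = 48 × €5,903.87 = €283,385.76; interest = €283,385.76 − €243,000 = €40,385.76.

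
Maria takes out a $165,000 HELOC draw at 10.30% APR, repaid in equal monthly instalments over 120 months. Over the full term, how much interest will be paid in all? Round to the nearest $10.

$99,960

Monthly rate = 10.3%/12 = 0.0085833; payment = 165,000 × 0.0085833 / (1 − (1+0.0085833)^−120) = $2,207.99.
Total paid = 120 × $2,207.99 = $264,958.80; interest = $264,958.80 − $165,000 = $99,958.80.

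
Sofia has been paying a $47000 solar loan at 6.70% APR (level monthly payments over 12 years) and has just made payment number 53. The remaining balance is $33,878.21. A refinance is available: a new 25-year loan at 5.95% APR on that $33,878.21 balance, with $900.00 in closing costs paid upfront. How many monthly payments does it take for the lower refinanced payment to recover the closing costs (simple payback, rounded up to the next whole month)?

4 months

Current payment = 47,000 × 6.7%/12 / (1 − (1+0.0055833)^−144) = $475.86.
Refinanced payment = 33,878.21 × 0.0049583 / (1 − (1+0.0049583)^−300) = $217.24.
Monthly savings = $475.86 − $217.24 = $258.62.
Break-even = $900.00 / $258.62 = 3.48 → 4 months.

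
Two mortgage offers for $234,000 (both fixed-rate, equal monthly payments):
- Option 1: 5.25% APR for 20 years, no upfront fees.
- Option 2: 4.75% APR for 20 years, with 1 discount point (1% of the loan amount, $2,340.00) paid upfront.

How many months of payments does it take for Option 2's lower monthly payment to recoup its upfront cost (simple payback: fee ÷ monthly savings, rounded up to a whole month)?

37 months

Option 1: monthly rate = 5.25%/12 = 0.0043750; payment = 234,000 × 0.0043750 / (1 − (1+0.0043750)^−240) = $1,576.80.
Option 2: monthly rate = 4.75%/12 = 0.0039583; payment = 234,000 × 0.0039583 / (1 − (1+0.0039583)^−240) = $1,512.16.
Monthly savings = $1,576.80 − $1,512.16 = $64.64.
Break-even = $2,340.00 / $64.64 = 36.20 → 37 months.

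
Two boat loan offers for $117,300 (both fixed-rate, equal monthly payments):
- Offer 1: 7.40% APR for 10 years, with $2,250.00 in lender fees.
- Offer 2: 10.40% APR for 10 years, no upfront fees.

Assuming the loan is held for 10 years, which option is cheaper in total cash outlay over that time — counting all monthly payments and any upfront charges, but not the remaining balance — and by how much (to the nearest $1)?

Offer 1: monthly rate = 7.4%/12 = 0.0061667; payment = 117,300 × 0.0061667 / (1 − (1+0.0061667)^−120) = $1,386.26.
Offer 2: monthly rate = 10.4%/12 = 0.0086667; payment = 117,300 × 0.0086667 / (1 − (1+0.0086667)^−120) = $1,576.23.
Over 120 months: Offer 1 costs 120 × $1,386.26 + $2,250.00 = $168,601.20; Offer 2 costs 120 × $1,576.23 = $189,147.60.
Offer 1 is cheaper by $189,147.60 − $168,601.20 = $20,546.40.

Offer 1 by $20,546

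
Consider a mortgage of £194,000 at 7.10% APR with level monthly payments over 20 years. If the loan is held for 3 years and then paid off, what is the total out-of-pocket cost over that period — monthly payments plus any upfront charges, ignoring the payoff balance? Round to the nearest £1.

£54,567

At 7.10% the monthly rate is 0.0059167, so the payment is 194,000 × 0.0059167 / (1 − 1.0059167^−240) = £1,515.75.
Total outlay = 36 × £1,515.75 = £54,567.00.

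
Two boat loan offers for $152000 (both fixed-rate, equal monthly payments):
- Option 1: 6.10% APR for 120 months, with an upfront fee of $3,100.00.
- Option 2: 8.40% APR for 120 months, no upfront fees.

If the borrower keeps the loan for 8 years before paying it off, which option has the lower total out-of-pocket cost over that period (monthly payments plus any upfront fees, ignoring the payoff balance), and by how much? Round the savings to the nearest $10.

Option 1: at 6.10% the monthly rate is 0.0050833, so the payment is 152,000 × 0.0050833 / (1 − 1.0050833^−120) = $1,695.15.
Option 2: monthly rate = 8.4%/12 = 0.0070000; payment = 152,000 × 0.0070000 / (1 − (1+0.0070000)^−120) = $1,876.46.
Over 96 months: Option 1 costs 96 × $1,695.15 + $3,100.00 = $165,834.40; Option 2 costs 96 × $1,876.46 = $180,140.16.
Option 1 is cheaper by $180,140.16 − $165,834.40 = $14,305.76.

Option 1 by $14,310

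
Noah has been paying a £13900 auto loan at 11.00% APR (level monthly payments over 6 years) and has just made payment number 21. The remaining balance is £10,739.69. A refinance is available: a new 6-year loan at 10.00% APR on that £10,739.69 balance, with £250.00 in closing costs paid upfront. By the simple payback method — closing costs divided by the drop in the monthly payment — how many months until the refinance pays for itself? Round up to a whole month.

Current payment = 13,900 × 11%/12 / (1 − (1+0.0091667)^−72) = £264.57.
Refinanced payment = 10,739.69 × 0.0083333 / (1 − (1+0.0083333)^−72) = £198.96.
Monthly savings = £264.57 − £198.96 = £65.61.
Break-even = £250.00 / £65.61 = 3.81 → 4 months.

4 months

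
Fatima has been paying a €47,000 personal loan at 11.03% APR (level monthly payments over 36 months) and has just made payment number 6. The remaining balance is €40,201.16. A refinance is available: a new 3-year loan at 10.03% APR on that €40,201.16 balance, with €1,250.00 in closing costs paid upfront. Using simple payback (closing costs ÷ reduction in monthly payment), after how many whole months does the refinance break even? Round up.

Current payment = 47,000 × 11.03%/12 / (1 − (1+0.0091917)^−36) = €1,539.39.
Refinanced payment = 40,201.16 × 0.0083583 / (1 − (1+0.0083583)^−36) = €1,297.74.
Monthly savings = €1,539.39 − €1,297.74 = €241.65.
Break-even = €1,250.00 / €241.65 = 5.17 → 6 months.

6 months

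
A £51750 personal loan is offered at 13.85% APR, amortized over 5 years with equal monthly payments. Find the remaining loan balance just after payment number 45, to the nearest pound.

£16,443

With monthly rate i = 13.85%/12 = 0.0115417, the balance after k of n payments is P · [(1+i)^n − (1+i)^k] / [(1+i)^n − 1].
(1+0.0115417)^60 = 1.99079525 and (1+0.0115417)^45 = 1.67598431, so the balance is 51,750 × (1.99079525 − 1.67598431) / (1.99079525 − 1) = £16,442.82.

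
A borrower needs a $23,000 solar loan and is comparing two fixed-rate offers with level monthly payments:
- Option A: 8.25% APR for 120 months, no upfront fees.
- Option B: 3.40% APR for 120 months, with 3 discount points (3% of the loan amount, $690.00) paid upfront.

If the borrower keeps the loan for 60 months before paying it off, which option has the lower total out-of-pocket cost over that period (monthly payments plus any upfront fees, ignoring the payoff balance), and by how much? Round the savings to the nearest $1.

Option B by $2,654

Option A: at 8.25% the monthly rate is 0.0068750, so the payment is 23,000 × 0.0068750 / (1 − 1.0068750^−120) = $282.10.
Option B: monthly rate = 3.4%/12 = 0.0028333; payment = 23,000 × 0.0028333 / (1 − (1+0.0028333)^−120) = $226.36.
Over 60 months: Option A costs 60 × $282.10 = $16,926.00; Option B costs 60 × $226.36 + $690.00 = $14,271.60.
Option B is cheaper by $16,926.00 − $14,271.60 = $2,654.40.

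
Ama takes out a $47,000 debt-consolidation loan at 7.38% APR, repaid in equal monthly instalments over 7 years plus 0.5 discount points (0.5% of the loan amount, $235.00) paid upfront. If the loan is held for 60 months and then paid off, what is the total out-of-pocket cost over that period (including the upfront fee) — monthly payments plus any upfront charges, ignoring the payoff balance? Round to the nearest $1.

At 7.38% the monthly rate is 0.0061500, so the payment is 47,000 × 0.0061500 / (1 − 1.0061500^−84) = $718.12.
Total outlay = 60 × $718.12 + $235.00 = $43,322.20.

$43,322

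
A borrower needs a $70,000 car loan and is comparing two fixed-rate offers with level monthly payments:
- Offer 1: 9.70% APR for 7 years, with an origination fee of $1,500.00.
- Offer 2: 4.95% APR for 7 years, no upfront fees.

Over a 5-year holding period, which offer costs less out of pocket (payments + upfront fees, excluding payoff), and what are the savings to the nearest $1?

Offer 2 by $11,312

Offer 1: at 9.70% the monthly rate is 0.0080833, so the payment is 70,000 × 0.0080833 / (1 − 1.0080833^−84) = $1,151.26.
Offer 2: at 4.95% the monthly rate is 0.0041250, so the payment is 70,000 × 0.0041250 / (1 − 1.0041250^−84) = $987.73.
Over 60 months: Offer 1 costs 60 × $1,151.26 + $1,500.00 = $70,575.60; Offer 2 costs 60 × $987.73 = $59,263.80.
Offer 2 is cheaper by $70,575.60 − $59,263.80 = $11,311.80.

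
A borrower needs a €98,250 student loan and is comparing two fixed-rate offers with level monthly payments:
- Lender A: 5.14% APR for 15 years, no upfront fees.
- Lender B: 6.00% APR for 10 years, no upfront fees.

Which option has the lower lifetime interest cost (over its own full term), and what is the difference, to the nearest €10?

Lender A: at 5.14% the monthly rate is 0.0042833, so the payment is 98,250 × 0.0042833 / (1 − 1.0042833^−180) = €784.14.
Total interest on Lender A = 180 × €784.14 − €98,250 = €42,895.20.
Lender B: monthly rate = 6%/12 = 0.0050000; payment = 98,250 × 0.0050000 / (1 − (1+0.0050000)^−120) = €1,090.78.
Total interest on Lender B = 120 × €1,090.78 − €98,250 = €32,643.60.
Lender B is lower by €10,251.60.

Lender B by €10,250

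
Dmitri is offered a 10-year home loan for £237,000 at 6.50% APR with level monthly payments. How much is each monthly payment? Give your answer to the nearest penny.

£2,691.09

Monthly rate = 6.5%/12 = 0.0054167; payment = 237,000 × 0.0054167 / (1 − (1+0.0054167)^−120) = £2,691.09.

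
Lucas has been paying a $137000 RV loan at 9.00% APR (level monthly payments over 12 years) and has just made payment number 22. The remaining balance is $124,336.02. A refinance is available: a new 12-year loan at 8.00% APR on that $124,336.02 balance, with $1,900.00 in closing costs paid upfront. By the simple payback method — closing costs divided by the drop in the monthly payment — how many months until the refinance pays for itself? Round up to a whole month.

9 months

Current payment = 137,000 × 9%/12 / (1 − (1+0.0075000)^−144) = $1,559.10.
Refinanced payment = 124,336.02 × 0.0066667 / (1 − (1+0.0066667)^−144) = $1,345.88.
Monthly savings = $1,559.10 − $1,345.88 = $213.22.
Break-even = $1,900.00 / $213.22 = 8.91 → 9 months.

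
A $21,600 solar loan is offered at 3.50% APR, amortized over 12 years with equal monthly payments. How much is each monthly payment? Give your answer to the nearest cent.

At 3.50% the monthly rate is 0.0029167, so the payment is 21,600 × 0.0029167 / (1 − 1.0029167^−144) = $183.91.

$183.91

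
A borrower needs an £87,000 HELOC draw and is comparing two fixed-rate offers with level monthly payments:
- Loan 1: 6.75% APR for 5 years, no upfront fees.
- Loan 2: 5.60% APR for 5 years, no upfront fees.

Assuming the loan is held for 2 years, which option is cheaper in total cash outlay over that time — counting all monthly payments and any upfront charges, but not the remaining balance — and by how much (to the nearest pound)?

Loan 1: at 6.75% the monthly rate is 0.0056250, so the payment is 87,000 × 0.0056250 / (1 − 1.0056250^−60) = £1,712.46.
Loan 2: monthly rate = 5.6%/12 = 0.0046667; payment = 87,000 × 0.0046667 / (1 − (1+0.0046667)^−60) = £1,665.82.
Over 24 months: Loan 1 costs 24 × £1,712.46 = £41,099.04; Loan 2 costs 24 × £1,665.82 = £39,979.68.
Loan 2 is cheaper by £41,099.04 − £39,979.68 = £1,119.36.

Loan 2 by £1,119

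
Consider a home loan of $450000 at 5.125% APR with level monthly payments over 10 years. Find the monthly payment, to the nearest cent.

$4,800.49

At 5.125% the monthly rate is 0.0042708, so the payment is 450,000 × 0.0042708 / (1 − 1.0042708^−120) = $4,800.49.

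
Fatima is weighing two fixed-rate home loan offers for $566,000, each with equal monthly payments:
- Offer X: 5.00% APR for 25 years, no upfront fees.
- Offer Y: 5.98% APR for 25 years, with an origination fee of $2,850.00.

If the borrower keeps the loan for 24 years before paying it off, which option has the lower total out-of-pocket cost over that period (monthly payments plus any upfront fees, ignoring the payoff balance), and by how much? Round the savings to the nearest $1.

Offer X: monthly rate = 5%/12 = 0.0041667; payment = 566,000 × 0.0041667 / (1 − (1+0.0041667)^−300) = $3,308.78.
Offer Y: at 5.98% the monthly rate is 0.0049833, so the payment is 566,000 × 0.0049833 / (1 − 1.0049833^−300) = $3,639.83.
Over 288 months: Offer X costs 288 × $3,308.78 = $952,928.64; Offer Y costs 288 × $3,639.83 + $2,850.00 = $1,051,121.04.
Offer X is cheaper by $1,051,121.04 − $952,928.64 = $98,192.40.

Offer X by $98,192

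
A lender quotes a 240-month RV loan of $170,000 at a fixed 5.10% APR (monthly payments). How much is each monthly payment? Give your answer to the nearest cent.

At 5.10% the monthly rate is 0.0042500, so the payment is 170,000 × 0.0042500 / (1 − 1.0042500^−240) = $1,131.34.

$1,131.34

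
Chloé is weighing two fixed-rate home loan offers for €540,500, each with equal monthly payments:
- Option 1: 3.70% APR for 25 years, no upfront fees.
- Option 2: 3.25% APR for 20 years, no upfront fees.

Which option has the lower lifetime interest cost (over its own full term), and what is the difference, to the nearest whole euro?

Option 1: monthly rate = 3.7%/12 = 0.0030833; payment = 540,500 × 0.0030833 / (1 − (1+0.0030833)^−300) = €2,764.19.
Total interest on Option 1 = 300 × €2,764.19 − €540,500 = €288,757.00.
Option 2: monthly rate = 3.25%/12 = 0.0027083; payment = 540,500 × 0.0027083 / (1 − (1+0.0027083)^−240) = €3,065.69.
Total interest on Option 2 = 240 × €3,065.69 − €540,500 = €195,265.60.
Option 2 is lower by €93,491.40.

Option 2 by €93,491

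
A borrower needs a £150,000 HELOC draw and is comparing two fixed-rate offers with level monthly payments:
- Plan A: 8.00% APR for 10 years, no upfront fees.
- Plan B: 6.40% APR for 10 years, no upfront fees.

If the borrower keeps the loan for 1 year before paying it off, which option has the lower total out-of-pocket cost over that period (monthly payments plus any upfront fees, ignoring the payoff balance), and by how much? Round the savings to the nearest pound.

Plan A: at 8.00% the monthly rate is 0.0066667, so the payment is 150,000 × 0.0066667 / (1 − 1.0066667^−120) = £1,819.91.
Plan B: at 6.40% the monthly rate is 0.0053333, so the payment is 150,000 × 0.0053333 / (1 − 1.0053333^−120) = £1,695.60.
Over 12 months: Plan A costs 12 × £1,819.91 = £21,838.92; Plan B costs 12 × £1,695.60 = £20,347.20.
Plan B is cheaper by £21,838.92 − £20,347.20 = £1,491.72.

Plan B by £1,492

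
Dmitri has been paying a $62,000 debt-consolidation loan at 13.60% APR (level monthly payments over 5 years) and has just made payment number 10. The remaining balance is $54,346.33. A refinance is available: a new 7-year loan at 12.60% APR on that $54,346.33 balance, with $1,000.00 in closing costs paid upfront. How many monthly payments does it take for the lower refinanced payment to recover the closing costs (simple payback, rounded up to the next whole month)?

3 months

Current payment = 62,000 × 13.6%/12 / (1 − (1+0.0113333)^−60) = $1,429.81.
Refinanced payment = 54,346.33 × 0.0105000 / (1 − (1+0.0105000)^−84) = $976.89.
Monthly savings = $1,429.81 − $976.89 = $452.92.
Break-even = $1,000.00 / $452.92 = 2.21 → 3 months.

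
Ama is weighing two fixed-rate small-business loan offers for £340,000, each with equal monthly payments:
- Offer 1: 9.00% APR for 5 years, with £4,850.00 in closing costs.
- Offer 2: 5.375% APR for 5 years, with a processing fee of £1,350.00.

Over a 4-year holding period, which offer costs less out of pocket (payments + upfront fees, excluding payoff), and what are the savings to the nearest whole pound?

Offer 1: at 9.00% the monthly rate is 0.0075000, so the payment is 340,000 × 0.0075000 / (1 − 1.0075000^−60) = £7,057.84.
Offer 2: at 5.375% the monthly rate is 0.0044792, so the payment is 340,000 × 0.0044792 / (1 − 1.0044792^−60) = £6,474.80.
Over 48 months: Offer 1 costs 48 × £7,057.84 + £4,850.00 = £343,626.32; Offer 2 costs 48 × £6,474.80 + £1,350.00 = £312,140.40.
Offer 2 is cheaper by £343,626.32 − £312,140.40 = £31,485.92.

Offer 2 by £31,486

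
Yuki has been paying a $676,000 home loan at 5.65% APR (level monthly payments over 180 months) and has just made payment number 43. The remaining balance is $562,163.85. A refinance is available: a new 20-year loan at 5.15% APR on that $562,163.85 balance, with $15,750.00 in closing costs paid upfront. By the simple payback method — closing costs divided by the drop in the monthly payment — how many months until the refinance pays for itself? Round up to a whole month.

Current payment = 676,000 × 5.65%/12 / (1 − (1+0.0047083)^−180) = $5,577.44.
Refinanced payment = 562,163.85 × 0.0042917 / (1 − (1+0.0042917)^−240) = $3,756.77.
Monthly savings = $5,577.44 − $3,756.77 = $1,820.67.
Break-even = $15,750.00 / $1,820.67 = 8.65 → 9 months.

9 months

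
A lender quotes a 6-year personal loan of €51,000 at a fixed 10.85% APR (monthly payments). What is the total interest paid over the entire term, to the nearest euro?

At 10.85% the monthly rate is 0.0090417, so the payment is 51,000 × 0.0090417 / (1 − 1.0090417^−72) = €966.82.
Total paid = 72 × €966.82 = €69,611.04; interest = €69,611.04 − €51,000 = €18,611.04.

€18,611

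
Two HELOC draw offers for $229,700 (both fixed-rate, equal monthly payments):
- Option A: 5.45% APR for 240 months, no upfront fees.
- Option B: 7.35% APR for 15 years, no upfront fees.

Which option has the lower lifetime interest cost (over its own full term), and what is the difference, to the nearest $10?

Option A: at 5.45% the monthly rate is 0.0045417, so the payment is 229,700 × 0.0045417 / (1 − 1.0045417^−240) = $1,573.60.
Total interest on Option A = 240 × $1,573.60 − $229,700 = $147,964.00.
Option B: at 7.35% the monthly rate is 0.0061250, so the payment is 229,700 × 0.0061250 / (1 − 1.0061250^−180) = $2,109.82.
Total interest on Option B = 180 × $2,109.82 − $229,700 = $150,067.60.
Option A is lower by $2,103.60.

Option A by $2,100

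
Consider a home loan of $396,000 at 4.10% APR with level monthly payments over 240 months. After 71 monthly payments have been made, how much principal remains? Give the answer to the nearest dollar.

$310,380

With monthly rate i = 4.1%/12 = 0.0034167, the balance after k of n payments is P · [(1+i)^n − (1+i)^k] / [(1+i)^n − 1].
(1+0.0034167)^240 = 2.26732869 and (1+0.0034167)^71 = 1.27401058, so the balance is 396,000 × (2.26732869 − 1.27401058) / (2.26732869 − 1) = $310,380.39.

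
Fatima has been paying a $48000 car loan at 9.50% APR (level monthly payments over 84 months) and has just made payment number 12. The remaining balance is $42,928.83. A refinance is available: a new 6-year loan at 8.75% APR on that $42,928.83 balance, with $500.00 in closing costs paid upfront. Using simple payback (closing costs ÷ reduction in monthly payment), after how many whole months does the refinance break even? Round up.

32 months

Current payment = 48,000 × 9.5%/12 / (1 − (1+0.0079167)^−84) = $784.51.
Refinanced payment = 42,928.83 × 0.0072917 / (1 − (1+0.0072917)^−72) = $768.50.
Monthly savings = $784.51 − $768.50 = $16.01.
Break-even = $500.00 / $16.01 = 31.23 → 32 months.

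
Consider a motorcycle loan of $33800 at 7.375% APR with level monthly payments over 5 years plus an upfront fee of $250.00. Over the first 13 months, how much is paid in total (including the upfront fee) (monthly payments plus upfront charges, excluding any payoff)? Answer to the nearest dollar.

$9,029

At 7.375% the monthly rate is 0.0061458, so the payment is 33,800 × 0.0061458 / (1 − 1.0061458^−60) = $675.28.
Total outlay = 13 × $675.28 + $250.00 = $9,028.64.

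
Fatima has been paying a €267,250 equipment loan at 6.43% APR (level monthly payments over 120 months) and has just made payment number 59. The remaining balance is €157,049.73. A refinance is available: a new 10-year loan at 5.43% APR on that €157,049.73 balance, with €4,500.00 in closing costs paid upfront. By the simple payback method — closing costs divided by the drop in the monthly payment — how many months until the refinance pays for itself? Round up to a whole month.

4 months

Current payment = 267,250 × 6.43%/12 / (1 − (1+0.0053583)^−120) = €3,025.06.
Refinanced payment = 157,049.73 × 0.0045250 / (1 − (1+0.0045250)^−120) = €1,698.96.
Monthly savings = €3,025.06 − €1,698.96 = €1,326.10.
Break-even = €4,500.00 / €1,326.10 = 3.39 → 4 months.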